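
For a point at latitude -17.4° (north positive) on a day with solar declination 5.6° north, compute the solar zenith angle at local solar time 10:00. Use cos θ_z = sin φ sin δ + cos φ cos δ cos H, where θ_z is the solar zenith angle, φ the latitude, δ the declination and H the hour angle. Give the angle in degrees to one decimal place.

Hour angle H = 15° × (10 − 12) = -30.00°.
With φ = -17.4°, δ = 5.6°, H = -30.00°: sin φ sin δ = -0.0292, cos φ cos δ cos H = 0.8225, so cos θ_z = 0.7933.
θ_z = arccos(0.7933) = 37.51°.

37.5°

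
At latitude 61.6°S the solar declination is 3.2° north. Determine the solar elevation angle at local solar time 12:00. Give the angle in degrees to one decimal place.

25.2°

Hour angle H = 15° × (12 − 12) = 0.00°.
cos θ_z = sin φ sin δ + cos φ cos δ cos H = (-0.8796)(0.0558) + (0.4756)(0.9984)(1.0000) = 0.4258.
θ_z = arccos(0.4258) = 64.80°, so the elevation is 90° − 64.80° = 25.20°.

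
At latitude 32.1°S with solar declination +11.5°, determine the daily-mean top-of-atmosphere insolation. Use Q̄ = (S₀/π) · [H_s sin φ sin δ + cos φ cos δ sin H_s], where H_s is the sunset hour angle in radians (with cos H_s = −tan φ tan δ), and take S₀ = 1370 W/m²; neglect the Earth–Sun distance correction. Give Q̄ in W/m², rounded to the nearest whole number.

cos H_s = −tan(-32.1°) · tan(11.5°) = 0.1276, so H_s = arccos(0.1276) = 82.67°. In radians, H_s = 1.4429.
H_s sin φ sin δ = 1.4429 × -0.5314 × 0.1994 = -0.1529.
cos φ cos δ sin H_s = 0.8471 × 0.9799 × 0.9918 = 0.8233.
Q̄ = (1370/π) × (-0.1529 + 0.8233) = 436.08 × 0.6704 = 292.35 W/m².

292 W/m²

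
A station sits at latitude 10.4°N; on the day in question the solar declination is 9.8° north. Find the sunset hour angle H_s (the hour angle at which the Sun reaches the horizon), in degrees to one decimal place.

The sunset hour angle satisfies cos H_s = −tan φ tan δ = -0.0317, giving H_s = 91.82°.

91.8°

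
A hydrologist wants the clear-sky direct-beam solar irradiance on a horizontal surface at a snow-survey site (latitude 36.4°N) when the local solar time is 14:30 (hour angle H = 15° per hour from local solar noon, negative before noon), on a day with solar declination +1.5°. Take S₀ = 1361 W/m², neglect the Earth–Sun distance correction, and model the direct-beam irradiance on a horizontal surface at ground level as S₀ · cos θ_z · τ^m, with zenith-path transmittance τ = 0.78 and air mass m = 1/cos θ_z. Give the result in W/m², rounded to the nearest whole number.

609 W/m²

Hour angle H = 15° × (14.5 − 12) = 37.50°.
cos θ_z = sin φ sin δ + cos φ cos δ cos H = (0.5934)(0.0262) + (0.8049)(0.9997)(0.7934) = 0.6540.
Air mass m = 1/cos θ_z = 1/0.6540 = 1.529; τ^m = 0.78^1.529 = 0.6839.
Surface direct beam = 1361 × 0.6540 × 0.6839 = 608.74 W/m².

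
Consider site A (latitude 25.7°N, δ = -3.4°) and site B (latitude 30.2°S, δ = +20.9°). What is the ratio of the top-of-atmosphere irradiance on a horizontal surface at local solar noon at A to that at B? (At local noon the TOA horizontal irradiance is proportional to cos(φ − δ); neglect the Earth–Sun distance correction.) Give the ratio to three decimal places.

1.391

A: cos θ_z = cos(25.7° − (-3.4°)) = 0.8738.
B: cos θ_z = cos(-30.2° − (20.9°)) = 0.6280.
Ratio A/B = 0.8738 / 0.6280 = 1.3914.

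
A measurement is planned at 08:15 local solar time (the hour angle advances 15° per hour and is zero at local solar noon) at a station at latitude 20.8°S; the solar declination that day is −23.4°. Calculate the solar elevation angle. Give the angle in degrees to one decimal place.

Hour angle H = 15° × (8.25 − 12) = -56.25°.
With φ = -20.8°, δ = -23.4°, H = -56.25°: sin φ sin δ = 0.1410, cos φ cos δ cos H = 0.4766, so cos θ_z = 0.6176.
θ_z = arccos(0.6176) = 51.86°, so the elevation is 90° − 51.86° = 38.14°.

38.1°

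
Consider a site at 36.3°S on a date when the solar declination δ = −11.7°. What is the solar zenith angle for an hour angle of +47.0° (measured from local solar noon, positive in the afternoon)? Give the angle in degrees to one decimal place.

48.8°

cos θ_z = sin(-36.3°) sin(-11.7°) + cos(-36.3°) cos(-11.7°) cos(47.00°) = 0.1201 + 0.5382 = 0.6583.
θ_z = arccos(0.6583) = 48.83°.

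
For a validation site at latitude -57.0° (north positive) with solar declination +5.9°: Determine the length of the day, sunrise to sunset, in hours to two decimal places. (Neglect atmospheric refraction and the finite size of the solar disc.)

10.78 hours

−tan φ tan δ = −(-1.5399)(0.1033) = 0.1591; H_s = arccos(0.1591) = 80.85°.
Day length = 2 H_s / 15° h⁻¹ = 161.70° / 15 = 10.780 h.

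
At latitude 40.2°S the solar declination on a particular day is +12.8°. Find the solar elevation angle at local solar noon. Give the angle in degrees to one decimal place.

At local solar noon the hour angle is zero, so the elevation is 90° − |φ − δ| = 90° − |-40.2° − (12.8°)| = 90° − 53.0° = 37.0°.

37.0°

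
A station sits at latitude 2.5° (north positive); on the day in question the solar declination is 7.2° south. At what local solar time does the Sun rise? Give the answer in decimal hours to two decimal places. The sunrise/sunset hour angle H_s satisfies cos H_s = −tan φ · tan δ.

−tan φ tan δ = −(0.0437)(-0.1263) = 0.0055; H_s = arccos(0.0055) = 89.68°.
Sunrise is at 12 − H_s/15 = 12 − 5.979 = 6.021 h local solar time.

6.02 h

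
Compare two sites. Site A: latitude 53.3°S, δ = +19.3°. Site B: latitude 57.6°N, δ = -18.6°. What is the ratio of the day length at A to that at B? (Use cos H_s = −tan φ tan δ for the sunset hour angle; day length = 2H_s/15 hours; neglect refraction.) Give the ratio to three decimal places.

A: H_s = arccos(−tan -53.3° · tan 19.3°) = 61.98°, so 2H_s/15 = 8.2640 h.
B: H_s = arccos(−tan 57.6° · tan -18.6°) = 57.97°, so 2H_s/15 = 7.7293 h.
Ratio A/B = 8.2640 / 7.7293 = 1.0692.

1.069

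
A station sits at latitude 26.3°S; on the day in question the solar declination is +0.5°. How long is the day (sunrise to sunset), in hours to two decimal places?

11.97 hours

−tan φ tan δ = −(-0.4942)(0.0087) = 0.0043; H_s = arccos(0.0043) = 89.75°.
Day length = 2 H_s / 15° h⁻¹ = 179.50° / 15 = 11.967 h.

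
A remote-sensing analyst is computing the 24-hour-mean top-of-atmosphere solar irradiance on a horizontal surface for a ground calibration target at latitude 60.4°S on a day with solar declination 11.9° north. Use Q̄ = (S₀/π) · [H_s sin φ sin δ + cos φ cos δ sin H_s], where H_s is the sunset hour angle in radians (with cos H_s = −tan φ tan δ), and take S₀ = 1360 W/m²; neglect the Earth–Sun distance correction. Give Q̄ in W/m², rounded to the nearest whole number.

102 W/m²

−tan φ tan δ = −(-1.7603)(0.2107) = 0.3709; H_s = arccos(0.3709) = 68.23°. In radians, H_s = 1.1908.
H_s sin φ sin δ = 1.1908 × -0.8695 × 0.2062 = -0.2135.
cos φ cos δ sin H_s = 0.4939 × 0.9785 × 0.9287 = 0.4488.
Q̄ = (1360/π) × (-0.2135 + 0.4488) = 432.90 × 0.2353 = 101.86 W/m².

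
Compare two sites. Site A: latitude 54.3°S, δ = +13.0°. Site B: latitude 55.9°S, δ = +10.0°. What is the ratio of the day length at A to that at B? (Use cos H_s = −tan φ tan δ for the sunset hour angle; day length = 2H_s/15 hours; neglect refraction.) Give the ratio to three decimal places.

0.951

A: H_s = arccos(−tan -54.3° · tan 13.0°) = 71.26°, so 2H_s/15 = 9.5013 h.
B: H_s = arccos(−tan -55.9° · tan 10.0°) = 74.90°, so 2H_s/15 = 9.9867 h.
Ratio A/B = 9.5013 / 9.9867 = 0.9514.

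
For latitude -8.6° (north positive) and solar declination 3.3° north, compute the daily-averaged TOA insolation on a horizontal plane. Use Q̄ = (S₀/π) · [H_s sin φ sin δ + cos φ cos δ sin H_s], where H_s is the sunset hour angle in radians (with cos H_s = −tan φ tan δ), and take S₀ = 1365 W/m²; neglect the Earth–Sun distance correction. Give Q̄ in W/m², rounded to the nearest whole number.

The sunset hour angle satisfies cos H_s = −tan φ tan δ = 0.0087, giving H_s = 89.50°. In radians, H_s = 1.5621.
H_s sin φ sin δ = 1.5621 × -0.1495 × 0.0576 = -0.0135.
cos φ cos δ sin H_s = 0.9888 × 0.9983 × 1.0000 = 0.9871.
Q̄ = (1365/π) × (-0.0135 + 0.9871) = 434.49 × 0.9736 = 423.02 W/m².

423 W/m²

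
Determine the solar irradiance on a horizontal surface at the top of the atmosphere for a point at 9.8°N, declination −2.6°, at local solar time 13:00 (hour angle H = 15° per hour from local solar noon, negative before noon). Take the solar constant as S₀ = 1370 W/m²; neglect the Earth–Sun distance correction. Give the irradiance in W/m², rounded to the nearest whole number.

Hour angle H = 15° × (13 − 12) = 15.00°.
cos θ_z = sin φ sin δ + cos φ cos δ cos H = (0.1702)(-0.0454) + (0.9854)(0.9990)(0.9659) = 0.9431.
Top-of-atmosphere irradiance = S₀ cos θ_z = 1370 × 0.9431 = 1292.05 W/m².

1292 W/m²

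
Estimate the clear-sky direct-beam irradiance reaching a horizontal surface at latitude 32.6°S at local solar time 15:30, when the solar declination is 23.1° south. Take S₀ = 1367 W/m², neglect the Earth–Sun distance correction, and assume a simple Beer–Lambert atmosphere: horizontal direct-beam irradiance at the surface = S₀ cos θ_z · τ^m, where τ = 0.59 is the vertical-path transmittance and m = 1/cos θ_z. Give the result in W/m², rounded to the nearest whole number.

Hour angle H = 15° × (15.5 − 12) = 52.50°.
cos θ_z = sin(-32.6°) sin(-23.1°) + cos(-32.6°) cos(-23.1°) cos(52.50°) = 0.2114 + 0.4717 = 0.6831.
Air mass m = 1/cos θ_z = 1/0.6831 = 1.464; τ^m = 0.59^1.464 = 0.4619.
Surface direct beam = 1367 × 0.6831 × 0.4619 = 431.32 W/m².

431 W/m²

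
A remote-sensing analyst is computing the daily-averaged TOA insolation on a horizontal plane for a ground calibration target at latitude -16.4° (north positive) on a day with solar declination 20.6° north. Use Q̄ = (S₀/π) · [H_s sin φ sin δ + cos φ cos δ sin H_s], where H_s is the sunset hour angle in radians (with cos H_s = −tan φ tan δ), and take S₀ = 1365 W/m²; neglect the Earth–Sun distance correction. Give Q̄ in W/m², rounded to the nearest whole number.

−tan φ tan δ = −(-0.2943)(0.3759) = 0.1106; H_s = arccos(0.1106) = 83.65°. In radians, H_s = 1.4600.
H_s sin φ sin δ = 1.4600 × -0.2823 × 0.3518 = -0.1450.
cos φ cos δ sin H_s = 0.9593 × 0.9361 × 0.9939 = 0.8925.
Q̄ = (1365/π) × (-0.1450 + 0.8925) = 434.49 × 0.7475 = 324.78 W/m².

325 W/m²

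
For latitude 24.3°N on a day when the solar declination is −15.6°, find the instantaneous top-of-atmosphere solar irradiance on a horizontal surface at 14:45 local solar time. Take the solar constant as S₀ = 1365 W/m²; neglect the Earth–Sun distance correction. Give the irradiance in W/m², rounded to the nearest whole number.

Hour angle H = 15° × (14.75 − 12) = 41.25°.
With φ = 24.3°, δ = -15.6°, H = 41.25°: sin φ sin δ = -0.1107, cos φ cos δ cos H = 0.6600, so cos θ_z = 0.5493.
Top-of-atmosphere irradiance = S₀ cos θ_z = 1365 × 0.5493 = 749.79 W/m².

750 W/m²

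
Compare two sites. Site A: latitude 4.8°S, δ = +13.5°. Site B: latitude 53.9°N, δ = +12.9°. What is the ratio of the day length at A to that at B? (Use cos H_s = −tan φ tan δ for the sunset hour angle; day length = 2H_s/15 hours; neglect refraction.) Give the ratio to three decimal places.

A: H_s = arccos(−tan -4.8° · tan 13.5°) = 88.84°, so 2H_s/15 = 11.8453 h.
B: H_s = arccos(−tan 53.9° · tan 12.9°) = 108.31°, so 2H_s/15 = 14.4413 h.
Ratio A/B = 11.8453 / 14.4413 = 0.8202.

0.820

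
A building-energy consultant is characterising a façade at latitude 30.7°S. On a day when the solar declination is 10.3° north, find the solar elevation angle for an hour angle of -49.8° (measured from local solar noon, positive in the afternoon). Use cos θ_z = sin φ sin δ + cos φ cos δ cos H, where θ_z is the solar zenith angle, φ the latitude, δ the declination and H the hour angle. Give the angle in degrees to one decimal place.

cos θ_z = sin φ sin δ + cos φ cos δ cos H = (-0.5105)(0.1788) + (0.8599)(0.9839)(0.6455) = 0.4549.
θ_z = arccos(0.4549) = 62.94°, so the elevation is 90° − 62.94° = 27.06°.

27.1°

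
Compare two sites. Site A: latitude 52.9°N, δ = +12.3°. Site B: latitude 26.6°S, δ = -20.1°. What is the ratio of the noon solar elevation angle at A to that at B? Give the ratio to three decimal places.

A: 90° − |52.9 − (12.3)| = 49.40°.
B: 90° − |-26.6 − (-20.1)| = 83.50°.
Ratio A/B = 49.4000 / 83.5000 = 0.5916.

0.592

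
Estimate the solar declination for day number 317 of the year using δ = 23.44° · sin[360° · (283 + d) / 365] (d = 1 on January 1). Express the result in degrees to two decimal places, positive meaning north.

-18.42°

360 × (283 + 317) / 365 = 591.781°; sin(591.781°) = -0.7857.
δ = 23.44 × -0.7857 = -18.417° ≈ -18.42°.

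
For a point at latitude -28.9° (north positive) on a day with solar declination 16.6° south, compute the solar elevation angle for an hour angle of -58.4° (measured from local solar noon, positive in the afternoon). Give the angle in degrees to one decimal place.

With φ = -28.9°, δ = -16.6°, H = -58.40°: sin φ sin δ = 0.1381, cos φ cos δ cos H = 0.4396, so cos θ_z = 0.5777.
θ_z = arccos(0.5777) = 54.71°, so the elevation is 90° − 54.71° = 35.29°.

35.3°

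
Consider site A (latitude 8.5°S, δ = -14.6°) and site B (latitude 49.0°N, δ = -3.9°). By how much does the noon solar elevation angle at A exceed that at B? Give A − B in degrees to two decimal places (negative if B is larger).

A: 90° − |-8.5 − (-14.6)| = 83.90°.
B: 90° − |49.0 − (-3.9)| = 37.10°.
A − B = 83.90 − 37.10 = 46.80°.

+46.80°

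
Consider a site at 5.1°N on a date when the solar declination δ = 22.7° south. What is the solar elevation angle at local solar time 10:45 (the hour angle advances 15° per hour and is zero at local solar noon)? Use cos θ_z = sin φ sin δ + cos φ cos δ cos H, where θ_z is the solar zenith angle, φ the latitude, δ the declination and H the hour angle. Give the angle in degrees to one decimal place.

56.7°

Hour angle H = 15° × (10.75 − 12) = -18.75°.
With φ = 5.1°, δ = -22.7°, H = -18.75°: sin φ sin δ = -0.0343, cos φ cos δ cos H = 0.8701, so cos θ_z = 0.8358.
θ_z = arccos(0.8358) = 33.30°, so the elevation is 90° − 33.30° = 56.70°.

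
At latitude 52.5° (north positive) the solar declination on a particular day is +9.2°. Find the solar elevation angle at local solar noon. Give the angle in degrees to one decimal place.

46.7°

At local solar noon the hour angle is zero, so the elevation is 90° − |φ − δ| = 90° − |52.5° − (9.2°)| = 90° − 43.3° = 46.7°.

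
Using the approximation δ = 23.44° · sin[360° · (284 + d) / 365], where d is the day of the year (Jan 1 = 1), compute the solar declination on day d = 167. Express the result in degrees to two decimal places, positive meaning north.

+23.34°

360 × (284 + 167) / 365 = 444.822°; sin(444.822°) = 0.9959.
δ = 23.44 × 0.9959 = 23.344° ≈ +23.34°.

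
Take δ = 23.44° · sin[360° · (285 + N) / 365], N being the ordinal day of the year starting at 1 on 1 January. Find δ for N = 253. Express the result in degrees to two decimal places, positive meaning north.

360 × (285 + 253) / 365 = 530.630°; sin(530.630°) = 0.1628.
δ = 23.44 × 0.1628 = 3.816° ≈ +3.82°.

+3.82°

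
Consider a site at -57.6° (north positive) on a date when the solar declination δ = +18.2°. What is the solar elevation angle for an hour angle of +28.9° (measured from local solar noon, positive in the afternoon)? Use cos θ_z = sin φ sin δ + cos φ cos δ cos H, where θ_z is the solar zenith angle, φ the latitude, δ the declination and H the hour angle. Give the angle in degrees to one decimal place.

cos θ_z = sin φ sin δ + cos φ cos δ cos H = (-0.8443)(0.3123) + (0.5358)(0.9500)(0.8755) = 0.1820.
θ_z = arccos(0.1820) = 79.51°, so the elevation is 90° − 79.51° = 10.49°.

10.5°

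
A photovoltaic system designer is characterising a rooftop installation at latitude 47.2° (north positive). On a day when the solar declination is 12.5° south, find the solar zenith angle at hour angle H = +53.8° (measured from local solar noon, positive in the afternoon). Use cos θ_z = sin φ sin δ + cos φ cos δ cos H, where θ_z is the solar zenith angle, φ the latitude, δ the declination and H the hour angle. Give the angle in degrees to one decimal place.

cos θ_z = sin φ sin δ + cos φ cos δ cos H = (0.7337)(-0.2164) + (0.6794)(0.9763)(0.5906) = 0.2330.
θ_z = arccos(0.2330) = 76.53°.

76.5°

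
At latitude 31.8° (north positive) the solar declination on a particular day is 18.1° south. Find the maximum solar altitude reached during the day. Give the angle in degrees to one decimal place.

40.1°

At local solar noon the hour angle is zero, so the elevation is 90° − |φ − δ| = 90° − |31.8° − (-18.1°)| = 90° − 49.9° = 40.1°.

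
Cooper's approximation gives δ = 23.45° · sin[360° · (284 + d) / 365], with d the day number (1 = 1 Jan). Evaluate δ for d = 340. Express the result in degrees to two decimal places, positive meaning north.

-22.70°

360 × (284 + 340) / 365 = 615.452°; sin(615.452°) = -0.9679.
δ = 23.45 × -0.9679 = -22.697° ≈ -22.70°.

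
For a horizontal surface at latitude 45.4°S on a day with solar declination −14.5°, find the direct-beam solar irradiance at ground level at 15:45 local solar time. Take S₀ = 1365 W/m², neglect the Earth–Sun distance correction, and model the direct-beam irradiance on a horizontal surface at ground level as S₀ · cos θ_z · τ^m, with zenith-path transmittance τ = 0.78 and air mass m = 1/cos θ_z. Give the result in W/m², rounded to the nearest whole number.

Hour angle H = 15° × (15.75 − 12) = 56.25°.
With φ = -45.4°, δ = -14.5°, H = 56.25°: sin φ sin δ = 0.1783, cos φ cos δ cos H = 0.3777, so cos θ_z = 0.5560.
Air mass m = 1/cos θ_z = 1/0.5560 = 1.799; τ^m = 0.78^1.799 = 0.6396.
Surface direct beam = 1365 × 0.5560 × 0.6396 = 485.42 W/m².

485 W/m²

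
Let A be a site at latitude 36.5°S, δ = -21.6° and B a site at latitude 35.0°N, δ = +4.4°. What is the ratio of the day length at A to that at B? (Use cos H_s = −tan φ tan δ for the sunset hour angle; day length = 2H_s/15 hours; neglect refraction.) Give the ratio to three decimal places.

A: H_s = arccos(−tan -36.5° · tan -21.6°) = 107.04°, so 2H_s/15 = 14.2720 h.
B: H_s = arccos(−tan 35.0° · tan 4.4°) = 93.09°, so 2H_s/15 = 12.4120 h.
Ratio A/B = 14.2720 / 12.4120 = 1.1499.

1.150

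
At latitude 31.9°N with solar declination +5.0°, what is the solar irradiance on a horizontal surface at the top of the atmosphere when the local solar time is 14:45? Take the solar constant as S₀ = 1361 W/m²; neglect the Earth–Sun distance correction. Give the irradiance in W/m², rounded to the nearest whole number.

Hour angle H = 15° × (14.75 − 12) = 41.25°.
cos θ_z = sin φ sin δ + cos φ cos δ cos H = (0.5284)(0.0872) + (0.8490)(0.9962)(0.7518) = 0.6819.
Top-of-atmosphere irradiance = S₀ cos θ_z = 1361 × 0.6819 = 928.07 W/m².

928 W/m²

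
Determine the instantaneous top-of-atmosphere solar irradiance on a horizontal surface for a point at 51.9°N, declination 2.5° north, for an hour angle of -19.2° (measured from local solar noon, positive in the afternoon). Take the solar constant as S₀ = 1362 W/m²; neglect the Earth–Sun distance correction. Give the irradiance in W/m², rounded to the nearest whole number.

840 W/m²

With φ = 51.9°, δ = 2.5°, H = -19.20°: sin φ sin δ = 0.0343, cos φ cos δ cos H = 0.5822, so cos θ_z = 0.6165.
Top-of-atmosphere irradiance = S₀ cos θ_z = 1362 × 0.6165 = 839.67 W/m².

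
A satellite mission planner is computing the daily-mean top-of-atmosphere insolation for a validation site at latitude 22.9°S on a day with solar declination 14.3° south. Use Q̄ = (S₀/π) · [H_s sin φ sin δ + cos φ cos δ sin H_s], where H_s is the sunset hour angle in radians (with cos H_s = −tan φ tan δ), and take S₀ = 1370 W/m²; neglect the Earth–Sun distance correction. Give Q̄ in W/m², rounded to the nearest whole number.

457 W/m²

cos H_s = −tan(-22.9°) · tan(-14.3°) = -0.1077, so H_s = arccos(-0.1077) = 96.18°. In radians, H_s = 1.6787.
H_s sin φ sin δ = 1.6787 × -0.3891 × -0.2470 = 0.1613.
cos φ cos δ sin H_s = 0.9212 × 0.9690 × 0.9942 = 0.8875.
Q̄ = (1370/π) × (0.1613 + 0.8875) = 436.08 × 1.0488 = 457.36 W/m².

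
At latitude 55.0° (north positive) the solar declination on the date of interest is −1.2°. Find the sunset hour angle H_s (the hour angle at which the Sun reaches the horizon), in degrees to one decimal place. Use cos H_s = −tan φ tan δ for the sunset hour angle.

88.3°

−tan φ tan δ = −(1.4281)(-0.0209) = 0.0298; H_s = arccos(0.0298) = 88.29°.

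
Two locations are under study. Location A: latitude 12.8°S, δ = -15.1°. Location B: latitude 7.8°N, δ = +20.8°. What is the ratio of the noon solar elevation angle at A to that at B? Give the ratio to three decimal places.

1.139

A: 90° − |-12.8 − (-15.1)| = 87.70°.
B: 90° − |7.8 − (20.8)| = 77.00°.
Ratio A/B = 87.7000 / 77.0000 = 1.1390.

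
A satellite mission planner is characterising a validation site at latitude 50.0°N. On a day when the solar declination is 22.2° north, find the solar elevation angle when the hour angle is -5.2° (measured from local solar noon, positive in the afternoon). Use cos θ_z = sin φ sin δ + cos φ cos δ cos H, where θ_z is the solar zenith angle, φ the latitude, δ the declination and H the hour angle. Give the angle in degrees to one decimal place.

61.9°

cos θ_z = sin φ sin δ + cos φ cos δ cos H = (0.7660)(0.3778) + (0.6428)(0.9259)(0.9959) = 0.8821.
θ_z = arccos(0.8821) = 28.10°, so the elevation is 90° − 28.10° = 61.90°.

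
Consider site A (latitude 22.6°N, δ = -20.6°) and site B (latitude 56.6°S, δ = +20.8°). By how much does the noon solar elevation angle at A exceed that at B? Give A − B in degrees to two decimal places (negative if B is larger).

A: 90° − |22.6 − (-20.6)| = 46.80°.
B: 90° − |-56.6 − (20.8)| = 12.60°.
A − B = 46.80 − 12.60 = 34.20°.

+34.20°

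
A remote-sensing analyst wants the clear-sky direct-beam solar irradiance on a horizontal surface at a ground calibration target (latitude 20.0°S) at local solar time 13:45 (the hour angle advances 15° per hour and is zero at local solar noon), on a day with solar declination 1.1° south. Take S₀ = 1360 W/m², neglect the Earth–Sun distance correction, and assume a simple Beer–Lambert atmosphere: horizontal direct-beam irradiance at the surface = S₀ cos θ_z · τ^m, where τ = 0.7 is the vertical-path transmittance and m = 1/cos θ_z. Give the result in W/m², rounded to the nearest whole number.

759 W/m²

Hour angle H = 15° × (13.75 − 12) = 26.25°.
cos θ_z = sin(-20.0°) sin(-1.1°) + cos(-20.0°) cos(-1.1°) cos(26.25°) = 0.0066 + 0.8426 = 0.8492.
Air mass m = 1/cos θ_z = 1/0.8492 = 1.178; τ^m = 0.7^1.178 = 0.6569.
Surface direct beam = 1360 × 0.8492 × 0.6569 = 758.66 W/m².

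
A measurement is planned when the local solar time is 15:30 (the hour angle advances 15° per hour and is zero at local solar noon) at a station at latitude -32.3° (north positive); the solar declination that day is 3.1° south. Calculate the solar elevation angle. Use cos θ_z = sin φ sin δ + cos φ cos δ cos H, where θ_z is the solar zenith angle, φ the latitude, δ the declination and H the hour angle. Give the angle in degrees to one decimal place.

Hour angle H = 15° × (15.5 − 12) = 52.50°.
cos θ_z = sin(-32.3°) sin(-3.1°) + cos(-32.3°) cos(-3.1°) cos(52.50°) = 0.0289 + 0.5138 = 0.5427.
θ_z = arccos(0.5427) = 57.13°, so the elevation is 90° − 57.13° = 32.87°.

32.9°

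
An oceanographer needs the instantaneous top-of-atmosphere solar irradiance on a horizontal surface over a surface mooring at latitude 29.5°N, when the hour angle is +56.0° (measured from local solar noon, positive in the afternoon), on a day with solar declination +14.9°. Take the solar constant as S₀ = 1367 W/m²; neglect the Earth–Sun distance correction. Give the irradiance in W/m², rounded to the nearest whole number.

cos θ_z = sin φ sin δ + cos φ cos δ cos H = (0.4924)(0.2571) + (0.8704)(0.9664)(0.5592) = 0.5970.
Top-of-atmosphere irradiance = S₀ cos θ_z = 1367 × 0.5970 = 816.10 W/m².

816 W/m²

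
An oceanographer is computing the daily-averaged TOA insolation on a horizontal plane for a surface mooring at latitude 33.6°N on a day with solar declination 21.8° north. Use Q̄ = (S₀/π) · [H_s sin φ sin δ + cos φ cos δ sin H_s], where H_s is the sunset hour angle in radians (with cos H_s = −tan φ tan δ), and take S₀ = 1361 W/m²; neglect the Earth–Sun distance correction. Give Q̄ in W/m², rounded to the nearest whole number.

cos H_s = −tan(33.6°) · tan(21.8°) = -0.2657, so H_s = arccos(-0.2657) = 105.41°. In radians, H_s = 1.8398.
H_s sin φ sin δ = 1.8398 × 0.5534 × 0.3714 = 0.3781.
cos φ cos δ sin H_s = 0.8329 × 0.9285 × 0.9640 = 0.7455.
Q̄ = (1361/π) × (0.3781 + 0.7455) = 433.22 × 1.1236 = 486.77 W/m².

487 W/m²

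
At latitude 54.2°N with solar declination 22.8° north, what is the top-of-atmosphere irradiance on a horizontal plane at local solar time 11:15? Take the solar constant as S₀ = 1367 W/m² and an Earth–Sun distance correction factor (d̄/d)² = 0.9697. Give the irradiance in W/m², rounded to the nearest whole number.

Hour angle H = 15° × (11.25 − 12) = -11.25°.
cos θ_z = sin φ sin δ + cos φ cos δ cos H = (0.8111)(0.3875) + (0.5850)(0.9219)(0.9808) = 0.8433.
Top-of-atmosphere irradiance = S₀ (d̄/d)² cos θ_z = 1367 × 0.9697 × 0.8433 = 1117.86 W/m².

1118 W/m²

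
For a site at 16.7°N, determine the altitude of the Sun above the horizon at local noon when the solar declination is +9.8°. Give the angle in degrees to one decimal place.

At local solar noon the hour angle is zero, so the elevation is 90° − |φ − δ| = 90° − |16.7° − (9.8°)| = 90° − 6.9° = 83.1°.

83.1°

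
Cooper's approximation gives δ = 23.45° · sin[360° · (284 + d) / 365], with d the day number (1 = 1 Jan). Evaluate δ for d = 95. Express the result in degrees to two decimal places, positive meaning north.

+5.60°

360 × (284 + 95) / 365 = 373.808°; sin(373.808°) = 0.2387.
δ = 23.45 × 0.2387 = 5.598° ≈ +5.60°.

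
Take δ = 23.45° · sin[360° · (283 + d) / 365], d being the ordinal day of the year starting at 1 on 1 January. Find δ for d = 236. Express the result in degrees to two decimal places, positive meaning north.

+11.05°

360 × (283 + 236) / 365 = 511.890°; sin(511.890°) = 0.4712.
δ = 23.45 × 0.4712 = 11.050° ≈ +11.05°.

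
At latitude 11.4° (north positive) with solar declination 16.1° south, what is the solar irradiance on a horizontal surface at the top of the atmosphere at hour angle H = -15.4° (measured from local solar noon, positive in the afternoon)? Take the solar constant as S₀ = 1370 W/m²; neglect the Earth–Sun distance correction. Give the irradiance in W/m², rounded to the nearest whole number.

1169 W/m²

cos θ_z = sin(11.4°) sin(-16.1°) + cos(11.4°) cos(-16.1°) cos(-15.40°) = -0.0548 + 0.9080 = 0.8532.
Top-of-atmosphere irradiance = S₀ cos θ_z = 1370 × 0.8532 = 1168.88 W/m².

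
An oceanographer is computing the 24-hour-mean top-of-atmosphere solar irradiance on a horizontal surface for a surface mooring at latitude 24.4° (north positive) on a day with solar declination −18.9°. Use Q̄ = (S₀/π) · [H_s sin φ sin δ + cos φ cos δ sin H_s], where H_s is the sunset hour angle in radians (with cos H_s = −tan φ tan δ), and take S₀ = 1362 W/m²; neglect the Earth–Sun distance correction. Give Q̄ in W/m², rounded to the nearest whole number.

cos H_s = −tan(24.4°) · tan(-18.9°) = 0.1553, so H_s = arccos(0.1553) = 81.07°. In radians, H_s = 1.4149.
H_s sin φ sin δ = 1.4149 × 0.4131 × -0.3239 = -0.1893.
cos φ cos δ sin H_s = 0.9107 × 0.9461 × 0.9879 = 0.8512.
Q̄ = (1362/π) × (-0.1893 + 0.8512) = 433.54 × 0.6619 = 286.96 W/m².

287 W/m²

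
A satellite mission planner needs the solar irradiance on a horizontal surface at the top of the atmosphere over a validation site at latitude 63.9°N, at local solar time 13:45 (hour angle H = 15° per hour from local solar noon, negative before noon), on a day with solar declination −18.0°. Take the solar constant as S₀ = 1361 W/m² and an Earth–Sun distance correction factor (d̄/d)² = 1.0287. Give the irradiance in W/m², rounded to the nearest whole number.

Hour angle H = 15° × (13.75 − 12) = 26.25°.
With φ = 63.9°, δ = -18.0°, H = 26.25°: sin φ sin δ = -0.2775, cos φ cos δ cos H = 0.3753, so cos θ_z = 0.0978.
Top-of-atmosphere irradiance = S₀ (d̄/d)² cos θ_z = 1361 × 1.0287 × 0.0978 = 136.93 W/m².

137 W/m²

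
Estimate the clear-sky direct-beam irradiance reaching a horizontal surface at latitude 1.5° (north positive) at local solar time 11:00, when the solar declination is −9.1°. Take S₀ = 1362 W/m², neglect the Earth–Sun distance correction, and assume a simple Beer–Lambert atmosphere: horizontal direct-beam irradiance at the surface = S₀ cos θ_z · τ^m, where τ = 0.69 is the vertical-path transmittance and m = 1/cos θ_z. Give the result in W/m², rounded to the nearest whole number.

Hour angle H = 15° × (11 − 12) = -15.00°.
cos θ_z = sin φ sin δ + cos φ cos δ cos H = (0.0262)(-0.1582) + (0.9997)(0.9874)(0.9659) = 0.9493.
Air mass m = 1/cos θ_z = 1/0.9493 = 1.053; τ^m = 0.69^1.053 = 0.6766.
Surface direct beam = 1362 × 0.9493 × 0.6766 = 874.81 W/m².

875 W/m²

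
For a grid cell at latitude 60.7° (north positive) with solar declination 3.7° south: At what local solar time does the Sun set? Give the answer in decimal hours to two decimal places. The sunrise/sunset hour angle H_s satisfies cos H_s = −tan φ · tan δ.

17.56 h

−tan φ tan δ = −(1.7820)(-0.0647) = 0.1153; H_s = arccos(0.1153) = 83.38°.
Sunset is at 12 + H_s/15 = 12 + 5.559 = 17.559 h local solar time.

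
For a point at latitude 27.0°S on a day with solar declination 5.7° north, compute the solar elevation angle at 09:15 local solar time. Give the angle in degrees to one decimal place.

38.4°

Hour angle H = 15° × (9.25 − 12) = -41.25°.
With φ = -27.0°, δ = 5.7°, H = -41.25°: sin φ sin δ = -0.0451, cos φ cos δ cos H = 0.6666, so cos θ_z = 0.6215.
θ_z = arccos(0.6215) = 51.57°, so the elevation is 90° − 51.57° = 38.43°.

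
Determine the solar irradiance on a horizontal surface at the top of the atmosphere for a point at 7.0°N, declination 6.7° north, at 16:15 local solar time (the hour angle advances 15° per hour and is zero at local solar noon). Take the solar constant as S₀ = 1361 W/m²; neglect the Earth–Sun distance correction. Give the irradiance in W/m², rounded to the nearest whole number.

Hour angle H = 15° × (16.25 − 12) = 63.75°.
cos θ_z = sin φ sin δ + cos φ cos δ cos H = (0.1219)(0.1167) + (0.9925)(0.9932)(0.4423) = 0.4502.
Top-of-atmosphere irradiance = S₀ cos θ_z = 1361 × 0.4502 = 612.72 W/m².

613 W/m²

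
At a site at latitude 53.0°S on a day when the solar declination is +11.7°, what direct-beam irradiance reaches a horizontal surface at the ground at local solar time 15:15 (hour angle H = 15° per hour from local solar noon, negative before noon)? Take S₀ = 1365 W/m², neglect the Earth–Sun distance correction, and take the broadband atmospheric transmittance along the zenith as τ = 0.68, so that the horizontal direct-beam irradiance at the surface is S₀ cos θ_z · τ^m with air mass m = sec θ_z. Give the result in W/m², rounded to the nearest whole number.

56 W/m²

Hour angle H = 15° × (15.25 − 12) = 48.75°.
With φ = -53.0°, δ = 11.7°, H = 48.75°: sin φ sin δ = -0.1620, cos φ cos δ cos H = 0.3886, so cos θ_z = 0.2266.
Air mass m = 1/cos θ_z = 1/0.2266 = 4.413; τ^m = 0.68^4.413 = 0.1823.
Surface direct beam = 1365 × 0.2266 × 0.1823 = 56.39 W/m².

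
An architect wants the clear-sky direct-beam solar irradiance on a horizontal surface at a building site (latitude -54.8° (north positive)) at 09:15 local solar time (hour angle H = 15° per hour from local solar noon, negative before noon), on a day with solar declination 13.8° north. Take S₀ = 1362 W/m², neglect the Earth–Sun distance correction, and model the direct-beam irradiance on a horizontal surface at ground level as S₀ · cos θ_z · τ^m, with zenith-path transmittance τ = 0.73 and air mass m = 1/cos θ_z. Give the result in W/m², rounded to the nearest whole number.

76 W/m²

Hour angle H = 15° × (9.25 − 12) = -41.25°.
cos θ_z = sin φ sin δ + cos φ cos δ cos H = (-0.8171)(0.2385) + (0.5764)(0.9711)(0.7518) = 0.2259.
Air mass m = 1/cos θ_z = 1/0.2259 = 4.427; τ^m = 0.73^4.427 = 0.2483.
Surface direct beam = 1362 × 0.2259 × 0.2483 = 76.40 W/m².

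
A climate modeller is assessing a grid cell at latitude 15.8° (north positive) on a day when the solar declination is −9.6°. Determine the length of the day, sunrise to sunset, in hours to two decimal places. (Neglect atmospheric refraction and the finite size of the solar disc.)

11.63 hours

The sunset hour angle satisfies cos H_s = −tan φ tan δ = 0.0479, giving H_s = 87.25°.
Day length = 2 H_s / 15° h⁻¹ = 174.50° / 15 = 11.633 h.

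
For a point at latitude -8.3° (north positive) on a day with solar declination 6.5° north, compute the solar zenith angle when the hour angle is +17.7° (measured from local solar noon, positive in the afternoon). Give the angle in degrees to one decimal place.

cos θ_z = sin(-8.3°) sin(6.5°) + cos(-8.3°) cos(6.5°) cos(17.70°) = -0.0163 + 0.9366 = 0.9203.
θ_z = arccos(0.9203) = 23.03°.

23.0°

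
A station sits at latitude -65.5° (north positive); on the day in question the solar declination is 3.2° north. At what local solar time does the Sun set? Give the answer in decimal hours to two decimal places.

The sunset hour angle satisfies cos H_s = −tan φ tan δ = 0.1227, giving H_s = 82.95°.
Sunset is at 12 + H_s/15 = 12 + 5.530 = 17.530 h local solar time.

17.53 h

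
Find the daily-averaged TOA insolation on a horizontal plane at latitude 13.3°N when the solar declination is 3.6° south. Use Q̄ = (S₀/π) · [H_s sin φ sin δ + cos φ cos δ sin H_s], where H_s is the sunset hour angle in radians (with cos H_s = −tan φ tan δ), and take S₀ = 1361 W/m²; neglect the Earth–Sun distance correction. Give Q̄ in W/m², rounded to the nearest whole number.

The sunset hour angle satisfies cos H_s = −tan φ tan δ = 0.0149, giving H_s = 89.15°. In radians, H_s = 1.5560.
H_s sin φ sin δ = 1.5560 × 0.2300 × -0.0628 = -0.0225.
cos φ cos δ sin H_s = 0.9732 × 0.9980 × 0.9999 = 0.9712.
Q̄ = (1361/π) × (-0.0225 + 0.9712) = 433.22 × 0.9487 = 411.00 W/m².

411 W/m²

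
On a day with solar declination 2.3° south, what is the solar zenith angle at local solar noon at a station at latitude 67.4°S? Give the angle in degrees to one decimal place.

At local solar noon the hour angle is zero, so the zenith angle is |φ − δ| = |-67.4° − (-2.3°)| = 65.1°.

65.1°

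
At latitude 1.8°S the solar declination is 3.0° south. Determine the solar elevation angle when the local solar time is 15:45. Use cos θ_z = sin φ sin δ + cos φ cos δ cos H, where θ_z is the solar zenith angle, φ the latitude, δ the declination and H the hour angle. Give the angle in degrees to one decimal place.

33.8°

Hour angle H = 15° × (15.75 − 12) = 56.25°.
cos θ_z = sin(-1.8°) sin(-3.0°) + cos(-1.8°) cos(-3.0°) cos(56.25°) = 0.0016 + 0.5545 = 0.5561.
θ_z = arccos(0.5561) = 56.21°, so the elevation is 90° − 56.21° = 33.79°.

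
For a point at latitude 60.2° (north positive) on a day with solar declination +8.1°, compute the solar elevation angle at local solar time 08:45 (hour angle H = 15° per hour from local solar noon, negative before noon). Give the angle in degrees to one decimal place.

Hour angle H = 15° × (8.75 − 12) = -48.75°.
cos θ_z = sin φ sin δ + cos φ cos δ cos H = (0.8678)(0.1409) + (0.4970)(0.9900)(0.6593) = 0.4467.
θ_z = arccos(0.4467) = 63.47°, so the elevation is 90° − 63.47° = 26.53°.

26.5°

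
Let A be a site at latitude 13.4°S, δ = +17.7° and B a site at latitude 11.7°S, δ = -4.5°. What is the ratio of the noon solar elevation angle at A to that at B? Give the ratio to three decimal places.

0.711

A: 90° − |-13.4 − (17.7)| = 58.90°.
B: 90° − |-11.7 − (-4.5)| = 82.80°.
Ratio A/B = 58.9000 / 82.8000 = 0.7114.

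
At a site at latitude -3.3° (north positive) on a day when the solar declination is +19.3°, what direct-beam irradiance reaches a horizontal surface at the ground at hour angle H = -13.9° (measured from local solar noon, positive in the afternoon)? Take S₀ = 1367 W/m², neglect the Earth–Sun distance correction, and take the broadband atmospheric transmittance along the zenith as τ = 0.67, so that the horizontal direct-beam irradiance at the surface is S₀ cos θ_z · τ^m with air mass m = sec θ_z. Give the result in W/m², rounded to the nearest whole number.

783 W/m²

cos θ_z = sin(-3.3°) sin(19.3°) + cos(-3.3°) cos(19.3°) cos(-13.90°) = -0.0190 + 0.9146 = 0.8956.
Air mass m = 1/cos θ_z = 1/0.8956 = 1.117; τ^m = 0.67^1.117 = 0.6393.
Surface direct beam = 1367 × 0.8956 × 0.6393 = 782.69 W/m².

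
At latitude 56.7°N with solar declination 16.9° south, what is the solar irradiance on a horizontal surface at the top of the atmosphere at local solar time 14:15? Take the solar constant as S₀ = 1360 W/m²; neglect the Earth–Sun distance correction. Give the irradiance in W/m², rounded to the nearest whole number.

Hour angle H = 15° × (14.25 − 12) = 33.75°.
With φ = 56.7°, δ = -16.9°, H = 33.75°: sin φ sin δ = -0.2430, cos φ cos δ cos H = 0.4368, so cos θ_z = 0.1938.
Top-of-atmosphere irradiance = S₀ cos θ_z = 1360 × 0.1938 = 263.57 W/m².

264 W/m²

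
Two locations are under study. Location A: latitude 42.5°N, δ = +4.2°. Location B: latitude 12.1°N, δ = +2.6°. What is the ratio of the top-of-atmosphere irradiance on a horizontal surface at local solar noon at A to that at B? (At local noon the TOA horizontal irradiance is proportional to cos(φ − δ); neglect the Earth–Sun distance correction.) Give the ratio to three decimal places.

A: cos θ_z = cos(42.5° − (4.2°)) = 0.7848.
B: cos θ_z = cos(12.1° − (2.6°)) = 0.9863.
Ratio A/B = 0.7848 / 0.9863 = 0.7957.

0.796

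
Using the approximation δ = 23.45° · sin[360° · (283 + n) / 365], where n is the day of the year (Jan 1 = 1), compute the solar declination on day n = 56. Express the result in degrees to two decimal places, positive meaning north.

360 × (283 + 56) / 365 = 334.356°; sin(334.356°) = -0.4328.
δ = 23.45 × -0.4328 = -10.149° ≈ -10.15°.

-10.15°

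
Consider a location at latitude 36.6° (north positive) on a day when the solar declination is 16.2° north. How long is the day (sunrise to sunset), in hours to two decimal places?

13.66 hours

The sunset hour angle satisfies cos H_s = −tan φ tan δ = -0.2158, giving H_s = 102.46°.
Day length = 2 H_s / 15° h⁻¹ = 204.92° / 15 = 13.661 h.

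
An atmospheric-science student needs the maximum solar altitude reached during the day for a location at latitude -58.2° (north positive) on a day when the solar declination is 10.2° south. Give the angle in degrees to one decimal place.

42.0°

At local solar noon the hour angle is zero, so the elevation is 90° − |φ − δ| = 90° − |-58.2° − (-10.2°)| = 90° − 48.0° = 42.0°.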